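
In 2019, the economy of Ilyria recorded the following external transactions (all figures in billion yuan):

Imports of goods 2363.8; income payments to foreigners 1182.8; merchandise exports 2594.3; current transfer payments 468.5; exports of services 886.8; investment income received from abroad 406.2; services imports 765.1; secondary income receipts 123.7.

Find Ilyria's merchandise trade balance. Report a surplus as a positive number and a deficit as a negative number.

Goods balance = 2594.3 - 2363.8 = 230.5

230.5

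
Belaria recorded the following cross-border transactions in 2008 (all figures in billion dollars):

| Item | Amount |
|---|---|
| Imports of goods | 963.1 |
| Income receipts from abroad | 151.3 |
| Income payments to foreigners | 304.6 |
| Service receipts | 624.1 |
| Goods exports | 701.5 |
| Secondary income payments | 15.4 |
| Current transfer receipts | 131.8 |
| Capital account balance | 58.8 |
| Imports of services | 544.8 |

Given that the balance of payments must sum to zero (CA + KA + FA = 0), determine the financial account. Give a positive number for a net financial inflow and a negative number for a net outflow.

160.4

Goods balance = 701.5 - 963.1 = -261.6
Services balance = 624.1 - 544.8 = 79.3
Trade balance (goods + services) = -261.6 + 79.3 = -182.3
Net primary income = 151.3 - 304.6 = -153.3
Net secondary income = 131.8 - 15.4 = 116.4
Current account = -182.3 + (-153.3) + 116.4 = -219.2
Financial account = -(-219.2 + 58.8) = 160.4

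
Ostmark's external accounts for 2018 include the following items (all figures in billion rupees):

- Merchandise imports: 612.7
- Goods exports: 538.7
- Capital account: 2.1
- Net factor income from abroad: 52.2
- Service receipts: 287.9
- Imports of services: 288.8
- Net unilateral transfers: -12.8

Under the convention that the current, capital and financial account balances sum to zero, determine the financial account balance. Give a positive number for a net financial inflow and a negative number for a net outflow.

Goods balance = 538.7 - 612.7 = -74.0
Services balance = 287.9 - 288.8 = -0.9
Trade balance (goods + services) = -74.0 + (-0.9) = -74.9
Net primary income = 52.2
Net secondary income = -12.8
Current account = -74.9 + 52.2 + (-12.8) = -35.5
Financial account = -(-35.5 + 2.1) = 33.4

33.4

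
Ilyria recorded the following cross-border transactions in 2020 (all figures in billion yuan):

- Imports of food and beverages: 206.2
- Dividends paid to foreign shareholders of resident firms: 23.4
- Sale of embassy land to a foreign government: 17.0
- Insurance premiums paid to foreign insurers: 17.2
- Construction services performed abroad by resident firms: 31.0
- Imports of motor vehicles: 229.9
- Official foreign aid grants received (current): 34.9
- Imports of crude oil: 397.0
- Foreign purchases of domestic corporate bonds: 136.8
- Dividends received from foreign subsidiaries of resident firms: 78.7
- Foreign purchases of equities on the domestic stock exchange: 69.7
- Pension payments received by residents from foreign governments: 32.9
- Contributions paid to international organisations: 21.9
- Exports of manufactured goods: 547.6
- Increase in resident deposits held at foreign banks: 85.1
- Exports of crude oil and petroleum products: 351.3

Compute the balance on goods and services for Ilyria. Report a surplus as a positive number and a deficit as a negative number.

79.6

Goods: -397.0 + 547.6 - 229.9 + 351.3 - 206.2 = 65.8
Services: -17.2 + 31.0 = 13.8
Trade balance = 65.8 + 13.8 = 79.6
(Excluded from the trade balance — primary income: dividends paid to foreign shareholders of resident firms 23.4, dividends received from foreign subsidiaries of resident firms 78.7; capital account: sale of embassy land to a foreign government 17.0; secondary income: official foreign aid grants received (current) 34.9, pension payments received by residents from foreign governments 32.9, contributions paid to international organisations 21.9; financial account: foreign purchases of domestic corporate bonds 136.8, foreign purchases of equities on the domestic stock exchange 69.7, increase in resident deposits held at foreign banks 85.1.)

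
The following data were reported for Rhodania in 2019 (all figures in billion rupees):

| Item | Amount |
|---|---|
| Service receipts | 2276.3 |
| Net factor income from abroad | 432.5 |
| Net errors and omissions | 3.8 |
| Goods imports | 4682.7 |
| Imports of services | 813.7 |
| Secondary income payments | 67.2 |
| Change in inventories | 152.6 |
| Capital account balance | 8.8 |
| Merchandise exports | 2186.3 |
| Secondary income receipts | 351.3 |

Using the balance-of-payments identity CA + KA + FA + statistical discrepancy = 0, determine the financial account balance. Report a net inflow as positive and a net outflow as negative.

304.6

Goods balance = 2186.3 - 4682.7 = -2496.4
Services balance = 2276.3 - 813.7 = 1462.6
Trade balance (goods + services) = -2496.4 + 1462.6 = -1033.8
Net primary income = 432.5
Net secondary income = 351.3 - 67.2 = 284.1
Current account = -1033.8 + 432.5 + 284.1 = -317.2
Financial account = -(-317.2 + 8.8 + 3.8) = 304.6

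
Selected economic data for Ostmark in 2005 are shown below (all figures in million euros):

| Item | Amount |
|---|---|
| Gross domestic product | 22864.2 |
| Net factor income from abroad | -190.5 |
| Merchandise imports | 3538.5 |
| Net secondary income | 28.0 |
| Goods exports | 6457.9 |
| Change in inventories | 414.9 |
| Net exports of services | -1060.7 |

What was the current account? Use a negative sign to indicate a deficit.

1696.2

Goods balance = 6457.9 - 3538.5 = 2919.4
Services balance = -1060.7
Trade balance (goods + services) = 2919.4 + (-1060.7) = 1858.7
Net primary income = -190.5
Net secondary income = 28.0
Current account = 1858.7 + (-190.5) + 28.0 = 1696.2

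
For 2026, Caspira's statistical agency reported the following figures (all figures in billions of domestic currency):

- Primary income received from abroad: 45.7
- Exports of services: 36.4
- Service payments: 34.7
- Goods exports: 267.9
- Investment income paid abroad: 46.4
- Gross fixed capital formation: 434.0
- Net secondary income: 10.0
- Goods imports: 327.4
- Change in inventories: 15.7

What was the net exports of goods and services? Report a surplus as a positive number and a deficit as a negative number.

-57.8

Goods balance = 267.9 - 327.4 = -59.5
Services balance = 36.4 - 34.7 = 1.7
Trade balance (goods + services) = -59.5 + 1.7 = -57.8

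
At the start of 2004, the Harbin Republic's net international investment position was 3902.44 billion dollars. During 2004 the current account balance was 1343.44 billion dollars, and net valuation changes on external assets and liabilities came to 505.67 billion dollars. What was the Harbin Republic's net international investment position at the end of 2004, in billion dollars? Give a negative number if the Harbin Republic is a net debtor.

5751.55

Change in NIIP = current account + net valuation change = 1343.44 + 505.67 = 1849.11
End-of-year NIIP = 3902.44 + 1849.11 = 5751.55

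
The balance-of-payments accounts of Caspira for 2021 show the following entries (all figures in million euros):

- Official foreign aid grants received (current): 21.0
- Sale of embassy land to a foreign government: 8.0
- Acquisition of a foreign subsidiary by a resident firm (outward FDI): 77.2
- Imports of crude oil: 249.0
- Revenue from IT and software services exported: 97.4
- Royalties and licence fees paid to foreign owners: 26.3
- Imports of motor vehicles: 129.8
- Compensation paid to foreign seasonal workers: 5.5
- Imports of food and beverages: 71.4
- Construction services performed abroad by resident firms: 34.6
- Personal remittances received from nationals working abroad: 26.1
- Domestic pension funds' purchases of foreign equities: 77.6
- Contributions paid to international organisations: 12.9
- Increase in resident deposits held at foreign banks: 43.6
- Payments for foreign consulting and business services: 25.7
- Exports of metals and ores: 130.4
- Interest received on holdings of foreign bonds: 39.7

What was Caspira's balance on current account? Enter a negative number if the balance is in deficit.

Goods: -129.8 + 130.4 - 249.0 - 71.4 = -319.8
Services: -26.3 + 97.4 - 25.7 + 34.6 = 80.0
Primary income: 39.7 - 5.5 = 34.2
Secondary income: 21.0 + 26.1 - 12.9 = 34.2
Current account = (-319.8) + 80.0 + 34.2 + 34.2 = -171.4
(Excluded from the current account — capital account: sale of embassy land to a foreign government 8.0; financial account: acquisition of a foreign subsidiary by a resident firm (outward FDI) 77.2, domestic pension funds' purchases of foreign equities 77.6, increase in resident deposits held at foreign banks 43.6.)

-171.4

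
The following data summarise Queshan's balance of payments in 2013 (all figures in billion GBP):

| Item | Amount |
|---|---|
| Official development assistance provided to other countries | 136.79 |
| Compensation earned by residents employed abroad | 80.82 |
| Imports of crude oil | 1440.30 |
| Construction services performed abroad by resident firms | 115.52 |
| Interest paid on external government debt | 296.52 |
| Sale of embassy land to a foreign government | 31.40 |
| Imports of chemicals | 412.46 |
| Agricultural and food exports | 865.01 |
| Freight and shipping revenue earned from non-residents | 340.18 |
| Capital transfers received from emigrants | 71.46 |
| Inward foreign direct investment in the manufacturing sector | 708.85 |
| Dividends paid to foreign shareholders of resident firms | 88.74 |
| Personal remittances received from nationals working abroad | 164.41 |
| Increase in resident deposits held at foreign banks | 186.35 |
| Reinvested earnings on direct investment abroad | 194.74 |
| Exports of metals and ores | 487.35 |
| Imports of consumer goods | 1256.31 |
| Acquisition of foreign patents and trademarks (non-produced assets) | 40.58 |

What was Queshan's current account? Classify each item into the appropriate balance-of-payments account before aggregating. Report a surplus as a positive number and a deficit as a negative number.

-1383.09

Goods: -1440.30 + 487.35 - 1256.31 - 412.46 + 865.01 = -1756.71
Services: 115.52 + 340.18 = 455.70
Primary income: 194.74 + 80.82 - 296.52 - 88.74 = -109.70
Secondary income: 164.41 - 136.79 = 27.62
Current account = (-1756.71) + 455.70 + (-109.70) + 27.62 = -1383.09
(Excluded from the current account — capital account: sale of embassy land to a foreign government 31.40, capital transfers received from emigrants 71.46, acquisition of foreign patents and trademarks (non-produced assets) 40.58; financial account: inward foreign direct investment in the manufacturing sector 708.85, increase in resident deposits held at foreign banks 186.35.)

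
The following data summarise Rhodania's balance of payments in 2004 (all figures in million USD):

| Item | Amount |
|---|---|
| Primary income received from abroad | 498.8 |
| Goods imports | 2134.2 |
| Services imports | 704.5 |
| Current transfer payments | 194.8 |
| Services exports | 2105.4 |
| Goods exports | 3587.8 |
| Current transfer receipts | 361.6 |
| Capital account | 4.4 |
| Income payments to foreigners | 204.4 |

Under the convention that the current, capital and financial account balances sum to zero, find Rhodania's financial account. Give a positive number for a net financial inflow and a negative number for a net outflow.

-3320.1

Goods balance = 3587.8 - 2134.2 = 1453.6
Services balance = 2105.4 - 704.5 = 1400.9
Trade balance (goods + services) = 1453.6 + 1400.9 = 2854.5
Net primary income = 498.8 - 204.4 = 294.4
Net secondary income = 361.6 - 194.8 = 166.8
Current account = 2854.5 + 294.4 + 166.8 = 3315.7
Financial account = -(3315.7 + 4.4) = -3320.1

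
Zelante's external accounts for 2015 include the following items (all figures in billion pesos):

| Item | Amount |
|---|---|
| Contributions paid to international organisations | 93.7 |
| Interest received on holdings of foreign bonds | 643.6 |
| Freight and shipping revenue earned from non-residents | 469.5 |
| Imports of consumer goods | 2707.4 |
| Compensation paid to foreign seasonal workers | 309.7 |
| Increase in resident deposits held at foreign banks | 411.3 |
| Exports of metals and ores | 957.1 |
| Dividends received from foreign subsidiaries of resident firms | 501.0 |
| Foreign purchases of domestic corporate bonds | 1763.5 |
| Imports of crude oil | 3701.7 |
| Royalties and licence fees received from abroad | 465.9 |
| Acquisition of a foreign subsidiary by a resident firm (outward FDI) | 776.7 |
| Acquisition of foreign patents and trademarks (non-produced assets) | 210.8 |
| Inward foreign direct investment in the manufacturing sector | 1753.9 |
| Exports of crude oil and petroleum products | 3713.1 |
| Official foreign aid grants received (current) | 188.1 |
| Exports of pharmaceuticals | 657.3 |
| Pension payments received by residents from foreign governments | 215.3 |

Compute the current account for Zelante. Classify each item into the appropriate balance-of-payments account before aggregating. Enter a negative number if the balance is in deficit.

998.4

Goods: 3713.1 + 657.3 - 2707.4 + 957.1 - 3701.7 = -1081.6
Services: 465.9 + 469.5 = 935.4
Primary income: 643.6 + 501.0 - 309.7 = 834.9
Secondary income: -93.7 + 215.3 + 188.1 = 309.7
Current account = (-1081.6) + 935.4 + 834.9 + 309.7 = 998.4
(Excluded from the current account — financial account: increase in resident deposits held at foreign banks 411.3, foreign purchases of domestic corporate bonds 1763.5, acquisition of a foreign subsidiary by a resident firm (outward FDI) 776.7, inward foreign direct investment in the manufacturing sector 1753.9; capital account: acquisition of foreign patents and trademarks (non-produced assets) 210.8.)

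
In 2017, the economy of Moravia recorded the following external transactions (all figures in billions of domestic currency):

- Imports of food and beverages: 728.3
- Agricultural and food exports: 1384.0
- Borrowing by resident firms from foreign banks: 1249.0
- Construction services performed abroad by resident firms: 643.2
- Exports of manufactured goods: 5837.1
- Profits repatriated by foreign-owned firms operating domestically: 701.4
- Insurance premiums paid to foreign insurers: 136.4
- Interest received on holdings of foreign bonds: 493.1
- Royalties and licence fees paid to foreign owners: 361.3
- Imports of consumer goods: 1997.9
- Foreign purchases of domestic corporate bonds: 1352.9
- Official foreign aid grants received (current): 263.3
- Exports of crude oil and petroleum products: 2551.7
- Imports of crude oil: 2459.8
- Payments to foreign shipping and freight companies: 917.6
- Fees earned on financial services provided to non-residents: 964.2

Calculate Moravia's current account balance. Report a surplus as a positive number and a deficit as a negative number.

4833.9

Goods: 2551.7 - 2459.8 + 5837.1 - 728.3 - 1997.9 + 1384.0 = 4586.8
Services: 643.2 - 917.6 + 964.2 - 361.3 - 136.4 = 192.1
Primary income: -701.4 + 493.1 = -208.3
Secondary income: 263.3
Current account = 4586.8 + 192.1 + (-208.3) + 263.3 = 4833.9
(Excluded from the current account — financial account: borrowing by resident firms from foreign banks 1249.0, foreign purchases of domestic corporate bonds 1352.9.)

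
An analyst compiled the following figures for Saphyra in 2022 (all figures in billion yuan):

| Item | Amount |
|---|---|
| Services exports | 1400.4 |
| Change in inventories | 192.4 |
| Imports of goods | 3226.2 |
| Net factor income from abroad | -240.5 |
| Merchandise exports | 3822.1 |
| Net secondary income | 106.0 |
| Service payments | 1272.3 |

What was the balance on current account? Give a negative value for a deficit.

Goods balance = 3822.1 - 3226.2 = 595.9
Services balance = 1400.4 - 1272.3 = 128.1
Trade balance (goods + services) = 595.9 + 128.1 = 724.0
Net primary income = -240.5
Net secondary income = 106.0
Current account = 724.0 + (-240.5) + 106.0 = 589.5

589.5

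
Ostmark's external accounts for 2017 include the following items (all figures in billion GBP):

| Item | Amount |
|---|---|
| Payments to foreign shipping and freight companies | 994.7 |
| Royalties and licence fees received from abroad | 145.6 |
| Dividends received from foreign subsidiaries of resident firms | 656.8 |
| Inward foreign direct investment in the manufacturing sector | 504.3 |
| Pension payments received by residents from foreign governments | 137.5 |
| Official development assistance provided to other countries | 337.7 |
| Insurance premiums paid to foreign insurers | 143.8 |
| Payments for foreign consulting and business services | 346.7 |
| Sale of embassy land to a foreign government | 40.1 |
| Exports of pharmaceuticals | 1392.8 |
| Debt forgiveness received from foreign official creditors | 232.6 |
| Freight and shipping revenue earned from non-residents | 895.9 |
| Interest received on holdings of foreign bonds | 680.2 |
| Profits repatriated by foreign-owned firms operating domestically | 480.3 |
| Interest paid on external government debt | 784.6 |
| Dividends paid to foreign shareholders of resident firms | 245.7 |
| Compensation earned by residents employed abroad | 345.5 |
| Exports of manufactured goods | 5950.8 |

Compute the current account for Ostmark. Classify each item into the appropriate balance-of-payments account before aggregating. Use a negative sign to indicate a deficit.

6871.6

Goods: 5950.8 + 1392.8 = 7343.6
Services: -994.7 - 143.8 - 346.7 + 895.9 + 145.6 = -443.7
Primary income: -784.6 - 480.3 + 345.5 + 680.2 + 656.8 - 245.7 = 171.9
Secondary income: 137.5 - 337.7 = -200.2
Current account = 7343.6 + (-443.7) + 171.9 + (-200.2) = 6871.6
(Excluded from the current account — financial account: inward foreign direct investment in the manufacturing sector 504.3; capital account: sale of embassy land to a foreign government 40.1, debt forgiveness received from foreign official creditors 232.6.)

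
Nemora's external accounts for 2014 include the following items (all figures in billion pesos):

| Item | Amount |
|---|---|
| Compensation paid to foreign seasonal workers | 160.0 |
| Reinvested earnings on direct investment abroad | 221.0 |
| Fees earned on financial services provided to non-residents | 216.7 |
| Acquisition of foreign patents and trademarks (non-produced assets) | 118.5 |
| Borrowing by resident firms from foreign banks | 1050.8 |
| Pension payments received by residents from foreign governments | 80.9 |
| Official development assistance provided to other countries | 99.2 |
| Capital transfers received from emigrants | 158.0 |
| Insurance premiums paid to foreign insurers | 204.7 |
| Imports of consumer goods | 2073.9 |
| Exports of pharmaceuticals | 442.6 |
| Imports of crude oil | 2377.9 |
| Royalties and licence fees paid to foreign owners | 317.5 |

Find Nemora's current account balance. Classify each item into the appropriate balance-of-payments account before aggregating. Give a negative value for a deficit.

Goods: -2377.9 - 2073.9 + 442.6 = -4009.2
Services: -204.7 - 317.5 + 216.7 = -305.5
Primary income: -160.0 + 221.0 = 61.0
Secondary income: -99.2 + 80.9 = -18.3
Current account = (-4009.2) + (-305.5) + 61.0 + (-18.3) = -4272.0
(Excluded from the current account — capital account: acquisition of foreign patents and trademarks (non-produced assets) 118.5, capital transfers received from emigrants 158.0; financial account: borrowing by resident firms from foreign banks 1050.8.)

-4272.0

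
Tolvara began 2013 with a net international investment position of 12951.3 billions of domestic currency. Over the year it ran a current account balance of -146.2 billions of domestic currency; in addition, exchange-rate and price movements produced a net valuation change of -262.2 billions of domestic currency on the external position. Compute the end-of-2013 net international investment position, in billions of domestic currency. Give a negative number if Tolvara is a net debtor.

12542.9

Change in NIIP = current account + net valuation change = -146.2 + (-262.2) = -408.4
End-of-year NIIP = 12951.3 + (-408.4) = 12542.9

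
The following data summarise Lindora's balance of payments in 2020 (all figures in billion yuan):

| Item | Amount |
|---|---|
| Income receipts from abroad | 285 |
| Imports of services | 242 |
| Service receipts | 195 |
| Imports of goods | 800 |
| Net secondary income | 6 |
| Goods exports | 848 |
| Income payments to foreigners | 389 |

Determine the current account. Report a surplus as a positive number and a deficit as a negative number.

Goods balance = 848 - 800 = 48
Services balance = 195 - 242 = -47
Trade balance (goods + services) = 48 + (-47) = 1
Net primary income = 285 - 389 = -104
Net secondary income = 6
Current account = 1 + (-104) + 6 = -97

-97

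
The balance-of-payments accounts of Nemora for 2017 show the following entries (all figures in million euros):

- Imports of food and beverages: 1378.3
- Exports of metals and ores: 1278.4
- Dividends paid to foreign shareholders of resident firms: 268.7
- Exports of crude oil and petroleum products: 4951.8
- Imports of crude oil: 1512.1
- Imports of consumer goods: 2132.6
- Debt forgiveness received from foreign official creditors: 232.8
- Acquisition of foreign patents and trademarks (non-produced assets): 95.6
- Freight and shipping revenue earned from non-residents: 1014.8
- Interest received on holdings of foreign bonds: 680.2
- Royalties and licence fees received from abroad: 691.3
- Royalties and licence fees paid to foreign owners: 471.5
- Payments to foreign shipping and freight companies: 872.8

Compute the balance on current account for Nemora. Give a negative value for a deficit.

1980.5

Goods: -1378.3 + 4951.8 - 1512.1 + 1278.4 - 2132.6 = 1207.2
Services: -471.5 + 1014.8 - 872.8 + 691.3 = 361.8
Primary income: -268.7 + 680.2 = 411.5
Current account = 1207.2 + 361.8 + 411.5 = 1980.5
(Excluded from the current account — capital account: debt forgiveness received from foreign official creditors 232.8, acquisition of foreign patents and trademarks (non-produced assets) 95.6.)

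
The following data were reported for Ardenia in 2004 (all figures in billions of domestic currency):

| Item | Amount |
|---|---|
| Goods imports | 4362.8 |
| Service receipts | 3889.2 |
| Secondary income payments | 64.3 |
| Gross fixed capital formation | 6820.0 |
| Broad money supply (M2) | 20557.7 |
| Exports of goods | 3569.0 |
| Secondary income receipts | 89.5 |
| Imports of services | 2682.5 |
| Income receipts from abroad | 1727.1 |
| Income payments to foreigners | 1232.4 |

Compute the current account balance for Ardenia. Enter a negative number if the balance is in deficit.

Goods balance = 3569.0 - 4362.8 = -793.8
Services balance = 3889.2 - 2682.5 = 1206.7
Trade balance (goods + services) = -793.8 + 1206.7 = 412.9
Net primary income = 1727.1 - 1232.4 = 494.7
Net secondary income = 89.5 - 64.3 = 25.2
Current account = 412.9 + 494.7 + 25.2 = 932.8

932.8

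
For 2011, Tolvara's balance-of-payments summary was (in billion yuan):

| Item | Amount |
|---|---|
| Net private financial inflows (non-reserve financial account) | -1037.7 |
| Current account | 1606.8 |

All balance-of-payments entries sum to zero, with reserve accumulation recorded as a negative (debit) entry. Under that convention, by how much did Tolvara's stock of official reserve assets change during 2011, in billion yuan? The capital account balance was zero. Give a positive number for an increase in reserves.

569.1

Official reserve transactions balance = -(1606.8 + (-1037.7)) = -569.1
An accumulation of reserves is recorded as a debit (negative entry), so the change in the stock of reserves is the negative of that balance.
Change in official reserves = -(-569.1) = 569.1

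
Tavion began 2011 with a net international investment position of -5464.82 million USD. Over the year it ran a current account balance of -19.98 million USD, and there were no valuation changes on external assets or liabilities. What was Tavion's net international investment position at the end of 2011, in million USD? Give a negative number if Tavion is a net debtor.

With no valuation effects, change in NIIP = current account = -19.98
End-of-year NIIP = -5464.82 + (-19.98) = -5484.80

-5484.80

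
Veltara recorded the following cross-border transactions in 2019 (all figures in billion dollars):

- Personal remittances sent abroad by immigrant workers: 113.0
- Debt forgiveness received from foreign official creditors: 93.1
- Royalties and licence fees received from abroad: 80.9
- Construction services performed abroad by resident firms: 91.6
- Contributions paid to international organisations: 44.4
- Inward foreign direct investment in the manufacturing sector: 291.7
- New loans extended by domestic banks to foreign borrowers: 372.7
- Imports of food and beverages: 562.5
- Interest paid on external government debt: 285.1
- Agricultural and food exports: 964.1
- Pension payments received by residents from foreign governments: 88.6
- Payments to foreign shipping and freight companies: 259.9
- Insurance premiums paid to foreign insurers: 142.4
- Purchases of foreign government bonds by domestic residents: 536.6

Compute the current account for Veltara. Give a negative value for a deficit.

-182.1

Goods: -562.5 + 964.1 = 401.6
Services: -259.9 + 80.9 + 91.6 - 142.4 = -229.8
Primary income: -285.1
Secondary income: -44.4 + 88.6 - 113.0 = -68.8
Current account = 401.6 + (-229.8) + (-285.1) + (-68.8) = -182.1
(Excluded from the current account — capital account: debt forgiveness received from foreign official creditors 93.1; financial account: inward foreign direct investment in the manufacturing sector 291.7, new loans extended by domestic banks to foreign borrowers 372.7, purchases of foreign government bonds by domestic residents 536.6.)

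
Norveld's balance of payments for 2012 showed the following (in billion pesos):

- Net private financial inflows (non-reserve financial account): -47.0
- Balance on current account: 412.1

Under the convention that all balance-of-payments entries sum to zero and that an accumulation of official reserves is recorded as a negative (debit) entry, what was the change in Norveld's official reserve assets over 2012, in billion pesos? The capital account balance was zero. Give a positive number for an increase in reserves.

Official reserve transactions balance = -(412.1 + (-47.0)) = -365.1
An accumulation of reserves is recorded as a debit (negative entry), so the change in the stock of reserves is the negative of that balance.
Change in official reserves = -(-365.1) = 365.1

365.1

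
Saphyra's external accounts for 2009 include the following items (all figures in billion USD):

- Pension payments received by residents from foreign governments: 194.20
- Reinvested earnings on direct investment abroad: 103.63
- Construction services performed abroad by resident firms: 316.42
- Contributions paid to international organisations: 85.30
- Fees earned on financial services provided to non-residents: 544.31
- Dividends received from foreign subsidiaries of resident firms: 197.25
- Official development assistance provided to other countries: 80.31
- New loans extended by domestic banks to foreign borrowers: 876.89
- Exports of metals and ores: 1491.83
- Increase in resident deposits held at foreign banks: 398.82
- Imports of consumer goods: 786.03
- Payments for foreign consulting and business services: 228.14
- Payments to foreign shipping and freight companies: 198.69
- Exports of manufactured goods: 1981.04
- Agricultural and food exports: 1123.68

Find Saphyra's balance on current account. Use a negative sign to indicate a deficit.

4573.89

Goods: 1981.04 + 1123.68 + 1491.83 - 786.03 = 3810.52
Services: 544.31 - 228.14 + 316.42 - 198.69 = 433.90
Primary income: 103.63 + 197.25 = 300.88
Secondary income: 194.20 - 80.31 - 85.30 = 28.59
Current account = 3810.52 + 433.90 + 300.88 + 28.59 = 4573.89
(Excluded from the current account — financial account: new loans extended by domestic banks to foreign borrowers 876.89, increase in resident deposits held at foreign banks 398.82.)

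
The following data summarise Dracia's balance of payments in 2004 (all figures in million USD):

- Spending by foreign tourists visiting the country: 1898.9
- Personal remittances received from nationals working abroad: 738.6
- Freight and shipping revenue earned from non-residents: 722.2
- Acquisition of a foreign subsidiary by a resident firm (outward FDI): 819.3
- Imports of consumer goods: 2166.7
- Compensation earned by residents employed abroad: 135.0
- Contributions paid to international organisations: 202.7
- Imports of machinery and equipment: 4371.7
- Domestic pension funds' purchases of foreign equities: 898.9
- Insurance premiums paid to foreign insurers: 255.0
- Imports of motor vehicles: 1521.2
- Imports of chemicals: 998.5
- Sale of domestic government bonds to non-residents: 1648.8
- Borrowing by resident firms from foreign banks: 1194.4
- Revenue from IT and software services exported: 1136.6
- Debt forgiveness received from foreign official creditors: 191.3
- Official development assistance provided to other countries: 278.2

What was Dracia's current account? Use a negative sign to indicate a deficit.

Goods: -2166.7 - 1521.2 - 998.5 - 4371.7 = -9058.1
Services: 722.2 + 1898.9 + 1136.6 - 255.0 = 3502.7
Primary income: 135.0
Secondary income: -278.2 - 202.7 + 738.6 = 257.7
Current account = (-9058.1) + 3502.7 + 135.0 + 257.7 = -5162.7
(Excluded from the current account — financial account: acquisition of a foreign subsidiary by a resident firm (outward FDI) 819.3, domestic pension funds' purchases of foreign equities 898.9, sale of domestic government bonds to non-residents 1648.8, borrowing by resident firms from foreign banks 1194.4; capital account: debt forgiveness received from foreign official creditors 191.3.)

-5162.7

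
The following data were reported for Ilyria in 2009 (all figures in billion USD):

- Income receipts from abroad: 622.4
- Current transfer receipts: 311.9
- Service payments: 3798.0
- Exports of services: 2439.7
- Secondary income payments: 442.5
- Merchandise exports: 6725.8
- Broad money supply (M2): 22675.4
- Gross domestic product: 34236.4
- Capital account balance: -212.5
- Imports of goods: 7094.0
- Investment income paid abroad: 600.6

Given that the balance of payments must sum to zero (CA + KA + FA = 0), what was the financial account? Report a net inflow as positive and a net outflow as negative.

2047.8

Goods balance = 6725.8 - 7094.0 = -368.2
Services balance = 2439.7 - 3798.0 = -1358.3
Trade balance (goods + services) = -368.2 + (-1358.3) = -1726.5
Net primary income = 622.4 - 600.6 = 21.8
Net secondary income = 311.9 - 442.5 = -130.6
Current account = -1726.5 + 21.8 + (-130.6) = -1835.3
Financial account = -(-1835.3 + (-212.5)) = 2047.8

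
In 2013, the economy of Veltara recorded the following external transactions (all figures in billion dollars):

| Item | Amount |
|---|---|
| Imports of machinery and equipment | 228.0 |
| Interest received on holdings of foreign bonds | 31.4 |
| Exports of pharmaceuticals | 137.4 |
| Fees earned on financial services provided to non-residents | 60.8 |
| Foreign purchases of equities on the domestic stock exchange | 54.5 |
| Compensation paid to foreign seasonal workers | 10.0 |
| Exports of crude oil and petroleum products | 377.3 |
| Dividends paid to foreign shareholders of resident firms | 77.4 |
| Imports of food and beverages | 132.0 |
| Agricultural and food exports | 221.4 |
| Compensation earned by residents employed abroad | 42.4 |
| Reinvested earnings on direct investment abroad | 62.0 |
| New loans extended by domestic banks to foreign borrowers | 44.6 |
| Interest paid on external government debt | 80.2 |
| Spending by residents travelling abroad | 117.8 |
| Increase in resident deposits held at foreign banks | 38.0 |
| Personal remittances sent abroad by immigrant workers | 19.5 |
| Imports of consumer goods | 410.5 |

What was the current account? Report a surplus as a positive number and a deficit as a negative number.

Goods: -410.5 + 221.4 - 228.0 + 137.4 - 132.0 + 377.3 = -34.4
Services: -117.8 + 60.8 = -57.0
Primary income: 62.0 - 77.4 - 80.2 - 10.0 + 31.4 + 42.4 = -31.8
Secondary income: -19.5
Current account = (-34.4) + (-57.0) + (-31.8) + (-19.5) = -142.7
(Excluded from the current account — financial account: foreign purchases of equities on the domestic stock exchange 54.5, new loans extended by domestic banks to foreign borrowers 44.6, increase in resident deposits held at foreign banks 38.0.)

-142.7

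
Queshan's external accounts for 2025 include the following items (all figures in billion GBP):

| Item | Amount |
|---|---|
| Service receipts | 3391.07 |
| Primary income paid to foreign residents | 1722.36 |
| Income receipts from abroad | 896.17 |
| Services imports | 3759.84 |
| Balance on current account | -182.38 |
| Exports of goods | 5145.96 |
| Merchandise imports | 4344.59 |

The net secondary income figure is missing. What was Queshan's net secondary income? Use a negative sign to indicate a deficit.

Current account = goods balance + services balance + net primary income + net secondary income
Sum of the known components = -393.59
Net secondary income = CA - (known components) = -182.38 - (-393.59) = 211.21

211.21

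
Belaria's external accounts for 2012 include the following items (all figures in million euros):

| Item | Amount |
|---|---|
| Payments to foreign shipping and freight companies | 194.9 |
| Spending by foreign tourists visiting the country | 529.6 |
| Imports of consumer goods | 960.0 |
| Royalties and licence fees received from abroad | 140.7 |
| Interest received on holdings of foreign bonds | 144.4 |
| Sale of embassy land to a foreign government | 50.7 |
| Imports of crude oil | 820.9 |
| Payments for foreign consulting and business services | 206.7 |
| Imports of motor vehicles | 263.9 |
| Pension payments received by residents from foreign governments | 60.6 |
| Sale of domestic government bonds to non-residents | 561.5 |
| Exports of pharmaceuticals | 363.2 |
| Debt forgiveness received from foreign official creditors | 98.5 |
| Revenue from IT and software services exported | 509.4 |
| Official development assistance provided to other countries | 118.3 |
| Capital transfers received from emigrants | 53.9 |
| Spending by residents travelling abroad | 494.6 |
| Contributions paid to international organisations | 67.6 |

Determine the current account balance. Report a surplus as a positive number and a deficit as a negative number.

Goods: -960.0 + 363.2 - 820.9 - 263.9 = -1681.6
Services: -194.9 - 206.7 + 529.6 + 140.7 - 494.6 + 509.4 = 283.5
Primary income: 144.4
Secondary income: -118.3 - 67.6 + 60.6 = -125.3
Current account = (-1681.6) + 283.5 + 144.4 + (-125.3) = -1379.0
(Excluded from the current account — capital account: sale of embassy land to a foreign government 50.7, debt forgiveness received from foreign official creditors 98.5, capital transfers received from emigrants 53.9; financial account: sale of domestic government bonds to non-residents 561.5.)

-1379.0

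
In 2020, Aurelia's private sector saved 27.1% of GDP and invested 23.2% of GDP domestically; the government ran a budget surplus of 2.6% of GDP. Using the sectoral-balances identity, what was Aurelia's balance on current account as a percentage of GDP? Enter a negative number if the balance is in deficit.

By the sectoral-balances identity, CA = (S_private - I) + (T - G).
Private balance = 27.1 - 23.2 = 3.9
Government balance (T - G) = 2.6
CA = 3.9 + 2.6 = 6.5

6.5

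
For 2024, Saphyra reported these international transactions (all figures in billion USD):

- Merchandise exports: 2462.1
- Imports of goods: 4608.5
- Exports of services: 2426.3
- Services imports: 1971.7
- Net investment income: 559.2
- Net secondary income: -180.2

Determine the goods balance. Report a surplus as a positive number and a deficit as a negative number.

-2146.4

Goods balance = 2462.1 - 4608.5 = -2146.4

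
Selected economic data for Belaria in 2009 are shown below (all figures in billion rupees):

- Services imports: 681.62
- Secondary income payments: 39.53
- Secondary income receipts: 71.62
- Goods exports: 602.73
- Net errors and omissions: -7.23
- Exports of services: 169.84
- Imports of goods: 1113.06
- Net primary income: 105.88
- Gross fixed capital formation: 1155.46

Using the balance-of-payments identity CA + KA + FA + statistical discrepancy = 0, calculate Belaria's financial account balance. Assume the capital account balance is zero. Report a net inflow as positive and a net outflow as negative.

Goods balance = 602.73 - 1113.06 = -510.33
Services balance = 169.84 - 681.62 = -511.78
Trade balance (goods + services) = -510.33 + (-511.78) = -1022.11
Net primary income = 105.88
Net secondary income = 71.62 - 39.53 = 32.09
Current account = -1022.11 + 105.88 + 32.09 = -884.14
Financial account = -(-884.14 + (-7.23)) = 891.37

891.37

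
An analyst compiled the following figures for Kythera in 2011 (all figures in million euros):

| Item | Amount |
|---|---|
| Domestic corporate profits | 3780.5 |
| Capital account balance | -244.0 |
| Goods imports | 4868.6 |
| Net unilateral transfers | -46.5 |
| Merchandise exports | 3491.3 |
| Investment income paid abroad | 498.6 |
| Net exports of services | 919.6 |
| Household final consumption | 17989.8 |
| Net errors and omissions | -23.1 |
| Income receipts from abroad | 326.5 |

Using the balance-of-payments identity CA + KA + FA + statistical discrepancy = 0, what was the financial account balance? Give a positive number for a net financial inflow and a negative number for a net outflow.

943.4

Goods balance = 3491.3 - 4868.6 = -1377.3
Services balance = 919.6
Trade balance (goods + services) = -1377.3 + 919.6 = -457.7
Net primary income = 326.5 - 498.6 = -172.1
Net secondary income = -46.5
Current account = -457.7 + (-172.1) + (-46.5) = -676.3
Financial account = -(-676.3 + (-244.0) + (-23.1)) = 943.4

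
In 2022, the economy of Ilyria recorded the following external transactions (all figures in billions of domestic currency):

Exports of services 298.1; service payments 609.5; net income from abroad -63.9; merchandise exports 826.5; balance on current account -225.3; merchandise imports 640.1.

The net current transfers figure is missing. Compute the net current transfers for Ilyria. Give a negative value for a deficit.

Current account = goods balance + services balance + net primary income + net secondary income
Sum of the known components = -188.9
Net current transfers = CA - (known components) = -225.3 - (-188.9) = -36.4

-36.4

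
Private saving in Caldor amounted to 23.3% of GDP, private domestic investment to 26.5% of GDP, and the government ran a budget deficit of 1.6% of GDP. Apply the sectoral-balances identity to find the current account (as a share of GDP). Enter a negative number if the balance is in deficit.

By the sectoral-balances identity, CA = (S_private - I) + (T - G).
Private balance = 23.3 - 26.5 = -3.2
Government balance (T - G) = -1.6
CA = -3.2 + (-1.6) = -4.8

-4.8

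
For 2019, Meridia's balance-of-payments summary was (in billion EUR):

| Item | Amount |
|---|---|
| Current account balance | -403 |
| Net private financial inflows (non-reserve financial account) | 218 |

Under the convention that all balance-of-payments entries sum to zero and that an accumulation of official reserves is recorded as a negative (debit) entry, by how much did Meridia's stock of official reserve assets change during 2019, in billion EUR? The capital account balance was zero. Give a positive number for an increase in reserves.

Official reserve transactions balance = -((-403) + 218) = 185
An accumulation of reserves is recorded as a debit (negative entry), so the change in the stock of reserves is the negative of that balance.
Change in official reserves = -(185) = -185

-185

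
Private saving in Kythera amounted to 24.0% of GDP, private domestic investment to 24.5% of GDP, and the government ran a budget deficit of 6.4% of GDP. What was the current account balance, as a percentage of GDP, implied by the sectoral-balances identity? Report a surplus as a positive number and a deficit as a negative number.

By the sectoral-balances identity, CA = (S_private - I) + (T - G).
Private balance = 24.0 - 24.5 = -0.5
Government balance (T - G) = -6.4
CA = -0.5 + (-6.4) = -6.9

-6.9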